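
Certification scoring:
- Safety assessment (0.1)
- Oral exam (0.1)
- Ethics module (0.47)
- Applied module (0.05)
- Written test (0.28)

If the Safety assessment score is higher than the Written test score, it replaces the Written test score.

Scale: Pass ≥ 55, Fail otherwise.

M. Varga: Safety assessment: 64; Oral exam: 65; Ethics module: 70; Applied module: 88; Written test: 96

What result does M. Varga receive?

Pass

Safety assessment (64) ≤ Written test (96), so Written test stays at 96.
Weighted total:
  Safety assessment 64 × 0.1 = 6.4
  Oral exam 65 × 0.1 = 6.5
  Ethics module 70 × 0.47 = 32.9
  Applied module 88 × 0.05 = 4.4
  Written test 96 × 0.28 = 26.88
Sum = 77.08
77.08 ≥ 55 → Pass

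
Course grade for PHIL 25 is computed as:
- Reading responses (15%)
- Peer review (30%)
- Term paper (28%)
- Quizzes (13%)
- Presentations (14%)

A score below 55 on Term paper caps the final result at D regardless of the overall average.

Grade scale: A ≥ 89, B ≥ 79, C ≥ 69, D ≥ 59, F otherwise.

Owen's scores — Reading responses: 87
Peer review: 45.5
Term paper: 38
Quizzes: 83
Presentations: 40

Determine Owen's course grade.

F

Term paper score 38 < 55: minimum not met.
Weighted total:
  Reading responses 87 × 0.15 = 13.05
  Peer review 45.5 × 0.3 = 13.65
  Term paper 38 × 0.28 = 10.64
  Quizzes 83 × 0.13 = 10.79
  Presentations 40 × 0.14 = 5.6
Sum = 53.73
53.73 would be F; cap at D applies → F.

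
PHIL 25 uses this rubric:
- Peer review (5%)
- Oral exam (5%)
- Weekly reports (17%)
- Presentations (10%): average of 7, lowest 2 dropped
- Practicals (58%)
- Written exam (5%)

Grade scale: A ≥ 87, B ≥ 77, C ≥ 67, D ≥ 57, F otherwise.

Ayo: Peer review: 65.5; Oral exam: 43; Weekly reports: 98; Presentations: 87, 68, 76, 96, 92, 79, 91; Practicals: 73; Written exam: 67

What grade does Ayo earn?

Presentations: drop 68, 76 → average of remaining 5 = 445/5 = 89
Weighted total:
  Peer review 65.5 × 0.05 = 3.275
  Oral exam 43 × 0.05 = 2.15
  Weekly reports 98 × 0.17 = 16.66
  Presentations 89 × 0.1 = 8.9
  Practicals 73 × 0.58 = 42.34
  Written exam 67 × 0.05 = 3.35
Sum = 76.675
76.675 is ≥ 67 and < 77 → C

C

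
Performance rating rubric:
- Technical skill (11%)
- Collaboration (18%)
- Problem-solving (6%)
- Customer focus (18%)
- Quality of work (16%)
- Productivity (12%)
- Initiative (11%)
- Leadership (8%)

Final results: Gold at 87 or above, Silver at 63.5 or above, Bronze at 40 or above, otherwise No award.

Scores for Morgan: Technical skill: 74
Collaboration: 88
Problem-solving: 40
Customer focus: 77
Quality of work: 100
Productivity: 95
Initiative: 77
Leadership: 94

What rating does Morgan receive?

Silver

Weighted total:
  Technical skill 74 × 0.11 = 8.14
  Collaboration 88 × 0.18 = 15.84
  Problem-solving 40 × 0.06 = 2.4
  Customer focus 77 × 0.18 = 13.86
  Quality of work 100 × 0.16 = 16
  Productivity 95 × 0.12 = 11.4
  Initiative 77 × 0.11 = 8.47
  Leadership 94 × 0.08 = 7.52
Sum = 83.63
83.63 is ≥ 63.5 and < 87 → Silver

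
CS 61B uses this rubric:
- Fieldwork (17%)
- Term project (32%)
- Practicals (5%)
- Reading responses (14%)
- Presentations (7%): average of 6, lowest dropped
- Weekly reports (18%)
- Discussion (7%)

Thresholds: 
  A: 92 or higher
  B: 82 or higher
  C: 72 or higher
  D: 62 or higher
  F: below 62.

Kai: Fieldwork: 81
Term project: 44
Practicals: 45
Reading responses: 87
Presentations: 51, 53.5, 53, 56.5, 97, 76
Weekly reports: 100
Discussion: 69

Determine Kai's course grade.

D

Presentations: drop 51 → average of remaining 5 = 336/5 = 67.2
Weighted total:
  Fieldwork 81 × 0.17 = 13.77
  Term project 44 × 0.32 = 14.08
  Practicals 45 × 0.05 = 2.25
  Reading responses 87 × 0.14 = 12.18
  Presentations 67.2 × 0.07 = 4.704
  Weekly reports 100 × 0.18 = 18
  Discussion 69 × 0.07 = 4.83
Sum = 69.814
69.814 is ≥ 62 and < 72 → D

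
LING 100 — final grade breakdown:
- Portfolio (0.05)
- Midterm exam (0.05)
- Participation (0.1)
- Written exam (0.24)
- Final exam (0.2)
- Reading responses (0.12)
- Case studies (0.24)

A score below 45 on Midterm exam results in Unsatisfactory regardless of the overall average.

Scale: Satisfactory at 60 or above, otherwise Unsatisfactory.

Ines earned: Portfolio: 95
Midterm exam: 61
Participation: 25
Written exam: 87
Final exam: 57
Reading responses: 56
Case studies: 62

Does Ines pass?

Satisfactory

Midterm exam score 61 ≥ 45: minimum met.
Weighted total:
  Portfolio 95 × 0.05 = 4.75
  Midterm exam 61 × 0.05 = 3.05
  Participation 25 × 0.1 = 2.5
  Written exam 87 × 0.24 = 20.88
  Final exam 57 × 0.2 = 11.4
  Reading responses 56 × 0.12 = 6.72
  Case studies 62 × 0.24 = 14.88
Sum = 64.18
64.18 ≥ 60 → Satisfactory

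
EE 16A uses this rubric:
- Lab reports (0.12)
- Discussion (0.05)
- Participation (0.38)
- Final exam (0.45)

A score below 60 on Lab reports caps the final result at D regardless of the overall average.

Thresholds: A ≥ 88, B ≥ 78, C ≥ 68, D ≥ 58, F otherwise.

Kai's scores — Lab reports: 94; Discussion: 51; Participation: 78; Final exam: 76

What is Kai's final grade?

C

Lab reports score 94 ≥ 60: minimum met.
Weighted total:
  Lab reports 94 × 0.12 = 11.28
  Discussion 51 × 0.05 = 2.55
  Participation 78 × 0.38 = 29.64
  Final exam 76 × 0.45 = 34.2
Sum = 77.67
77.67 is ≥ 68 and < 78 → C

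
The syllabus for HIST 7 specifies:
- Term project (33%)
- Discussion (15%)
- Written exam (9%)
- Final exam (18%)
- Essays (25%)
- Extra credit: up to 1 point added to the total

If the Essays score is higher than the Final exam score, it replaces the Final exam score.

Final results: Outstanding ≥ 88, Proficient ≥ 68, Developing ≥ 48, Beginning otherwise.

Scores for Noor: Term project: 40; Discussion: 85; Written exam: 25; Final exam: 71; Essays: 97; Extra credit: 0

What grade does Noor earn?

Essays (97) > Final exam (71), so Final exam counts as 97.
Weighted total:
  Term project 40 × 0.33 = 13.2
  Discussion 85 × 0.15 = 12.75
  Written exam 25 × 0.09 = 2.25
  Final exam 97 × 0.18 = 17.46
  Essays 97 × 0.25 = 24.25
Sum = 69.91
Extra credit: 69.91 + 0 = 69.91
69.91 is ≥ 68 and < 88 → Proficient

Proficient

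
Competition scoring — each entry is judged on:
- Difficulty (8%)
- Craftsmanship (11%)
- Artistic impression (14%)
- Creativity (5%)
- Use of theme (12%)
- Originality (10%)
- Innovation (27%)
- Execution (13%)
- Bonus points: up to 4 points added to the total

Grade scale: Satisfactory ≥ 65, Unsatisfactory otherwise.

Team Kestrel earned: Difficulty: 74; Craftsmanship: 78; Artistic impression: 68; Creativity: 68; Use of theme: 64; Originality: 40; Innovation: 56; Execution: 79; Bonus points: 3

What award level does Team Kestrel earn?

Weighted total:
  Difficulty 74 × 0.08 = 5.92
  Craftsmanship 78 × 0.11 = 8.58
  Artistic impression 68 × 0.14 = 9.52
  Creativity 68 × 0.05 = 3.4
  Use of theme 64 × 0.12 = 7.68
  Originality 40 × 0.1 = 4
  Innovation 56 × 0.27 = 15.12
  Execution 79 × 0.13 = 10.27
Sum = 64.49
Bonus points: 64.49 + 3 = 67.49
67.49 ≥ 65 → Satisfactory

Satisfactory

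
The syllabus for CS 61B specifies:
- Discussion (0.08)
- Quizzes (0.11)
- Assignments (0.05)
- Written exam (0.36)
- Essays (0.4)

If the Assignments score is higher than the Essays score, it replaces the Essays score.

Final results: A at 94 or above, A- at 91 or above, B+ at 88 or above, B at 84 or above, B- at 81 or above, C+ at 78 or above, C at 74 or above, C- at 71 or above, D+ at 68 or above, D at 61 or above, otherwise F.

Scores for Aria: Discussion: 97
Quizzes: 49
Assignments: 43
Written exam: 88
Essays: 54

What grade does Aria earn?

Assignments (43) ≤ Essays (54), so Essays stays at 54.
Weighted total:
  Discussion 97 × 0.08 = 7.76
  Quizzes 49 × 0.11 = 5.39
  Assignments 43 × 0.05 = 2.15
  Written exam 88 × 0.36 = 31.68
  Essays 54 × 0.4 = 21.6
Sum = 68.58
68.58 is ≥ 68 and < 71 → D+

D+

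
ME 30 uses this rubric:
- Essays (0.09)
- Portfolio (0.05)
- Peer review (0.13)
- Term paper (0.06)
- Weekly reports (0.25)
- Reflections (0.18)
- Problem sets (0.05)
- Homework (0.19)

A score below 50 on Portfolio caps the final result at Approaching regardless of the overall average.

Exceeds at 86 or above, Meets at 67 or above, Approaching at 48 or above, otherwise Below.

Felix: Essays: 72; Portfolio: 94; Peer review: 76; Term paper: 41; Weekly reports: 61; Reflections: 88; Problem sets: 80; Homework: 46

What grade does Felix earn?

Portfolio score 94 ≥ 50: minimum met.
Weighted total:
  Essays 72 × 0.09 = 6.48
  Portfolio 94 × 0.05 = 4.7
  Peer review 76 × 0.13 = 9.88
  Term paper 41 × 0.06 = 2.46
  Weekly reports 61 × 0.25 = 15.25
  Reflections 88 × 0.18 = 15.84
  Problem sets 80 × 0.05 = 4
  Homework 46 × 0.19 = 8.74
Sum = 67.35
67.35 is ≥ 67 and < 86 → Meets

Meets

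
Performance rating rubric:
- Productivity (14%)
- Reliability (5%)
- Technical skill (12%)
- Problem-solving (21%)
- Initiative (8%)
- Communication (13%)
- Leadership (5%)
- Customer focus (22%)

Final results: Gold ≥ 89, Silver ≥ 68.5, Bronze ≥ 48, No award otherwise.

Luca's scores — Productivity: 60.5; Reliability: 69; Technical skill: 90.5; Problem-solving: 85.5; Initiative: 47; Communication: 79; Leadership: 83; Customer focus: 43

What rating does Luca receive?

Weighted total:
  Productivity 60.5 × 0.14 = 8.47
  Reliability 69 × 0.05 = 3.45
  Technical skill 90.5 × 0.12 = 10.86
  Problem-solving 85.5 × 0.21 = 17.955
  Initiative 47 × 0.08 = 3.76
  Communication 79 × 0.13 = 10.27
  Leadership 83 × 0.05 = 4.15
  Customer focus 43 × 0.22 = 9.46
Sum = 68.375
68.375 is ≥ 48 and < 68.5 → Bronze

Bronze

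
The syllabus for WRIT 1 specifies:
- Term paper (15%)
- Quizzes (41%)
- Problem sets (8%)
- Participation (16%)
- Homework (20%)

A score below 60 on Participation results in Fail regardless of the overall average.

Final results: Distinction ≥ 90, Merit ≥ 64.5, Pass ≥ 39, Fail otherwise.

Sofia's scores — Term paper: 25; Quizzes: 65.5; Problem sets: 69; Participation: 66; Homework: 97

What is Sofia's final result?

Participation score 66 ≥ 60: minimum met.
Weighted total:
  Term paper 25 × 0.15 = 3.75
  Quizzes 65.5 × 0.41 = 26.855
  Problem sets 69 × 0.08 = 5.52
  Participation 66 × 0.16 = 10.56
  Homework 97 × 0.2 = 19.4
Sum = 66.085
66.085 is ≥ 64.5 and < 90 → Merit

Merit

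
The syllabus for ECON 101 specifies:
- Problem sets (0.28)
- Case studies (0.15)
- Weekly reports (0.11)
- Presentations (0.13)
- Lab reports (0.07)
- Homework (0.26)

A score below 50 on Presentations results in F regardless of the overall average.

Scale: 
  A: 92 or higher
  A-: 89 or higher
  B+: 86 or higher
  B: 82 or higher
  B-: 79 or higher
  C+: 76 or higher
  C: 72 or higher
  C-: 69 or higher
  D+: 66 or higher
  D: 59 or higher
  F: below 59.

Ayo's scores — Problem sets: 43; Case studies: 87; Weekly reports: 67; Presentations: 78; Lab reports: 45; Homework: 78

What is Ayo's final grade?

D+

Presentations score 78 ≥ 50: minimum met.
Weighted total:
  Problem sets 43 × 0.28 = 12.04
  Case studies 87 × 0.15 = 13.05
  Weekly reports 67 × 0.11 = 7.37
  Presentations 78 × 0.13 = 10.14
  Lab reports 45 × 0.07 = 3.15
  Homework 78 × 0.26 = 20.28
Sum = 66.03
66.03 is ≥ 66 and < 69 → D+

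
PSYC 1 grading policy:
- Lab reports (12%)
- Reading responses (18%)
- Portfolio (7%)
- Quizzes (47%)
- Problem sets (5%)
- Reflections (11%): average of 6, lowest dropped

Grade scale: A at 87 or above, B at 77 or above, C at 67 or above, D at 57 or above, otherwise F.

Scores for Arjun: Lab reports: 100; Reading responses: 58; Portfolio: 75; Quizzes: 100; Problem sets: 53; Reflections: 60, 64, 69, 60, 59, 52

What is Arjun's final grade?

Reflections: drop 52 → average of remaining 5 = 312/5 = 62.4
Weighted total:
  Lab reports 100 × 0.12 = 12
  Reading responses 58 × 0.18 = 10.44
  Portfolio 75 × 0.07 = 5.25
  Quizzes 100 × 0.47 = 47
  Problem sets 53 × 0.05 = 2.65
  Reflections 62.4 × 0.11 = 6.864
Sum = 84.204
84.204 is ≥ 77 and < 87 → B

B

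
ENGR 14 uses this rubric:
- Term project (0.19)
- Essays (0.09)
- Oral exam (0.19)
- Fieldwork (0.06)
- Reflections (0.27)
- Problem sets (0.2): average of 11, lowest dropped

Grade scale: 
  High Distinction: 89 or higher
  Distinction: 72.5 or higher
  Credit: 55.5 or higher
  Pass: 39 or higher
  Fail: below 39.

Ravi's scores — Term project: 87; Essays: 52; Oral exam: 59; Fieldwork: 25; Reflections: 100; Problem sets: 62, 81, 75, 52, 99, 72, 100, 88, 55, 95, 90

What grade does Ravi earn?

Distinction

Problem sets: drop 52 → average of remaining 10 = 817/10 = 81.7
Weighted total:
  Term project 87 × 0.19 = 16.53
  Essays 52 × 0.09 = 4.68
  Oral exam 59 × 0.19 = 11.21
  Fieldwork 25 × 0.06 = 1.5
  Reflections 100 × 0.27 = 27
  Problem sets 81.7 × 0.2 = 16.34
Sum = 77.26
77.26 is ≥ 72.5 and < 89 → Distinction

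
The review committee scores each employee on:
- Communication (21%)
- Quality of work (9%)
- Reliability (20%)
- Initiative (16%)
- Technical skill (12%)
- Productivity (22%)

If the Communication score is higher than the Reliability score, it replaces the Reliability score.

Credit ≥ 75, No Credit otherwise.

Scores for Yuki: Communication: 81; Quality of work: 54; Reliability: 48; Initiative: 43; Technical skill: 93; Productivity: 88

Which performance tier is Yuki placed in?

Credit

Communication (81) > Reliability (48), so Reliability counts as 81.
Weighted total:
  Communication 81 × 0.21 = 17.01
  Quality of work 54 × 0.09 = 4.86
  Reliability 81 × 0.2 = 16.2
  Initiative 43 × 0.16 = 6.88
  Technical skill 93 × 0.12 = 11.16
  Productivity 88 × 0.22 = 19.36
Sum = 75.47
75.47 ≥ 75 → Credit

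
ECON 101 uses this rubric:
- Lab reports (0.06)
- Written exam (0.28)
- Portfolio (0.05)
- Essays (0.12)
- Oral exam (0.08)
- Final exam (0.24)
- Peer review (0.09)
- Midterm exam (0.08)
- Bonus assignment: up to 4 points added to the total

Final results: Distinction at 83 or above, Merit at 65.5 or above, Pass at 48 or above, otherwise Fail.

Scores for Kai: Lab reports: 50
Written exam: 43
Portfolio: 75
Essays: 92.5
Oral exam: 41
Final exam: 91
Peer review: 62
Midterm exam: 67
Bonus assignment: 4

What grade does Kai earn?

Merit

Weighted total:
  Lab reports 50 × 0.06 = 3
  Written exam 43 × 0.28 = 12.04
  Portfolio 75 × 0.05 = 3.75
  Essays 92.5 × 0.12 = 11.1
  Oral exam 41 × 0.08 = 3.28
  Final exam 91 × 0.24 = 21.84
  Peer review 62 × 0.09 = 5.58
  Midterm exam 67 × 0.08 = 5.36
Sum = 65.95
Bonus assignment: 65.95 + 4 = 69.95
69.95 is ≥ 65.5 and < 83 → Merit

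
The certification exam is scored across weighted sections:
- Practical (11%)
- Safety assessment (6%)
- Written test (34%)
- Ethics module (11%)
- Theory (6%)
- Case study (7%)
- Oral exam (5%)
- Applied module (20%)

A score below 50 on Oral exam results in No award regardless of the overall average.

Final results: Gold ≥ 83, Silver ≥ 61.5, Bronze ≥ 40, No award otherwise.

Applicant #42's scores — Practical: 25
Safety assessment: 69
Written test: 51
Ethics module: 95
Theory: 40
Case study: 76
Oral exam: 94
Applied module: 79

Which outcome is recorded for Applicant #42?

Oral exam score 94 ≥ 50: minimum met.
Weighted total:
  Practical 25 × 0.11 = 2.75
  Safety assessment 69 × 0.06 = 4.14
  Written test 51 × 0.34 = 17.34
  Ethics module 95 × 0.11 = 10.45
  Theory 40 × 0.06 = 2.4
  Case study 76 × 0.07 = 5.32
  Oral exam 94 × 0.05 = 4.7
  Applied module 79 × 0.2 = 15.8
Sum = 62.9
62.9 is ≥ 61.5 and < 83 → Silver

Silver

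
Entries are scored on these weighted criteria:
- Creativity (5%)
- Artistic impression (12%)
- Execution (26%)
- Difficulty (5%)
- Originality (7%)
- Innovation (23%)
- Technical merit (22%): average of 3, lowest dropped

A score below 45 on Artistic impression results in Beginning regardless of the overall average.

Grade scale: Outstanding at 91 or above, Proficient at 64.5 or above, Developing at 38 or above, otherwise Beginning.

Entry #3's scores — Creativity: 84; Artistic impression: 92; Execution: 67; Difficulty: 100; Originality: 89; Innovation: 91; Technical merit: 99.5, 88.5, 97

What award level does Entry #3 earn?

Proficient

Technical merit: drop 88.5 → average of remaining 2 = 196.5/2 = 98.25
Artistic impression score 92 ≥ 45: minimum met.
Weighted total:
  Creativity 84 × 0.05 = 4.2
  Artistic impression 92 × 0.12 = 11.04
  Execution 67 × 0.26 = 17.42
  Difficulty 100 × 0.05 = 5
  Originality 89 × 0.07 = 6.23
  Innovation 91 × 0.23 = 20.93
  Technical merit 98.25 × 0.22 = 21.615
Sum = 86.435
86.435 is ≥ 64.5 and < 91 → Proficient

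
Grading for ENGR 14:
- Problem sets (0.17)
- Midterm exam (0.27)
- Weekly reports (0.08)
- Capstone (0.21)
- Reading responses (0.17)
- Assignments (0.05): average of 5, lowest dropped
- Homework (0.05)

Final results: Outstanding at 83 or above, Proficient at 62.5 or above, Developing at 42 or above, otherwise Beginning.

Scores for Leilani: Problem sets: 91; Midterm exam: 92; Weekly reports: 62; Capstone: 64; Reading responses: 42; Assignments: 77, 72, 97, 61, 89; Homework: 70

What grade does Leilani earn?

Proficient

Assignments: drop 61 → average of remaining 4 = 335/4 = 83.75
Weighted total:
  Problem sets 91 × 0.17 = 15.47
  Midterm exam 92 × 0.27 = 24.84
  Weekly reports 62 × 0.08 = 4.96
  Capstone 64 × 0.21 = 13.44
  Reading responses 42 × 0.17 = 7.14
  Assignments 83.75 × 0.05 = 4.1875
  Homework 70 × 0.05 = 3.5
Sum = 73.5375
73.5375 is ≥ 62.5 and < 83 → Proficient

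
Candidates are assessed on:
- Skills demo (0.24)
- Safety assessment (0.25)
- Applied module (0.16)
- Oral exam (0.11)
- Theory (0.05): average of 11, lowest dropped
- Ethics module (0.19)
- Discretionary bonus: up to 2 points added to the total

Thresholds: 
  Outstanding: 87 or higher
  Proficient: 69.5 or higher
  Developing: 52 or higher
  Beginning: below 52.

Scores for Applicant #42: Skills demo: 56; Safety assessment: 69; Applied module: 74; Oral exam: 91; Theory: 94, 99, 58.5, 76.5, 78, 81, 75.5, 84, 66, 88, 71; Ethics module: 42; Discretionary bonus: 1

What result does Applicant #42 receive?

Theory: drop 58.5 → average of remaining 10 = 813/10 = 81.3
Weighted total:
  Skills demo 56 × 0.24 = 13.44
  Safety assessment 69 × 0.25 = 17.25
  Applied module 74 × 0.16 = 11.84
  Oral exam 91 × 0.11 = 10.01
  Theory 81.3 × 0.05 = 4.065
  Ethics module 42 × 0.19 = 7.98
Sum = 64.585
Discretionary bonus: 64.585 + 1 = 65.585
65.585 is ≥ 52 and < 69.5 → Developing

Developing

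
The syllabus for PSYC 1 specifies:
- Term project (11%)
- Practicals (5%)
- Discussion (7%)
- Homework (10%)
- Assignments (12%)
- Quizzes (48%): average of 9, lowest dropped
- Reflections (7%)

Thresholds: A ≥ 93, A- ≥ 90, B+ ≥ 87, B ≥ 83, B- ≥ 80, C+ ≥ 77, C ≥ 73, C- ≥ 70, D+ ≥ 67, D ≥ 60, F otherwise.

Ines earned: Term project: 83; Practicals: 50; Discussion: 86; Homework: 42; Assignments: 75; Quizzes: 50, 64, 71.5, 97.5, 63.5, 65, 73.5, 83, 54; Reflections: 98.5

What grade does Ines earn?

Quizzes: drop 50 → average of remaining 8 = 572/8 = 71.5
Weighted total:
  Term project 83 × 0.11 = 9.13
  Practicals 50 × 0.05 = 2.5
  Discussion 86 × 0.07 = 6.02
  Homework 42 × 0.1 = 4.2
  Assignments 75 × 0.12 = 9
  Quizzes 71.5 × 0.48 = 34.32
  Reflections 98.5 × 0.07 = 6.895
Sum = 72.065
72.065 is ≥ 70 and < 73 → C-

C-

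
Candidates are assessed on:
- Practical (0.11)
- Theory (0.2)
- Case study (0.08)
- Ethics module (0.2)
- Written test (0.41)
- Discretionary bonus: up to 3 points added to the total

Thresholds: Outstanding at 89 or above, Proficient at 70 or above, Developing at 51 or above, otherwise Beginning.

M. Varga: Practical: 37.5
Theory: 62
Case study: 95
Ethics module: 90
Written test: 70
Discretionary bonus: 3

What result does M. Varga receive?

Weighted total:
  Practical 37.5 × 0.11 = 4.125
  Theory 62 × 0.2 = 12.4
  Case study 95 × 0.08 = 7.6
  Ethics module 90 × 0.2 = 18
  Written test 70 × 0.41 = 28.7
Sum = 70.825
Discretionary bonus: 70.825 + 3 = 73.825
73.825 is ≥ 70 and < 89 → Proficient

Proficient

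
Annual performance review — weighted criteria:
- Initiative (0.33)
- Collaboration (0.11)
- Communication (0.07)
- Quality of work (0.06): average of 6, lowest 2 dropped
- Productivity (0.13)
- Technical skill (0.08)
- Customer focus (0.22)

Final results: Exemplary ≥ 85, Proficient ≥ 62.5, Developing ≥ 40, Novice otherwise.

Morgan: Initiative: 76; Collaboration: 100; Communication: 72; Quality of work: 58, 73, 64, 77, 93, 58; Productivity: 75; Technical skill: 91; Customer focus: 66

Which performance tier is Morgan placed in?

Proficient

Quality of work: drop 58, 58 → average of remaining 4 = 307/4 = 76.75
Weighted total:
  Initiative 76 × 0.33 = 25.08
  Collaboration 100 × 0.11 = 11
  Communication 72 × 0.07 = 5.04
  Quality of work 76.75 × 0.06 = 4.605
  Productivity 75 × 0.13 = 9.75
  Technical skill 91 × 0.08 = 7.28
  Customer focus 66 × 0.22 = 14.52
Sum = 77.275
77.275 is ≥ 62.5 and < 85 → Proficient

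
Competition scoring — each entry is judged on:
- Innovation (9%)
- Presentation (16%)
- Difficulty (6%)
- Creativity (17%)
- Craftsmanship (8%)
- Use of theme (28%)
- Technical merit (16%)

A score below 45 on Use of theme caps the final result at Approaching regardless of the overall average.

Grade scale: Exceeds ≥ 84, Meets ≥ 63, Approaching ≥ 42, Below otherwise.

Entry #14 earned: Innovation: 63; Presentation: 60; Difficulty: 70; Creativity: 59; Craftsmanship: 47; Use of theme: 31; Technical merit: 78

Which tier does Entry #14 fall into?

Approaching

Use of theme score 31 < 45: minimum not met.
Weighted total:
  Innovation 63 × 0.09 = 5.67
  Presentation 60 × 0.16 = 9.6
  Difficulty 70 × 0.06 = 4.2
  Creativity 59 × 0.17 = 10.03
  Craftsmanship 47 × 0.08 = 3.76
  Use of theme 31 × 0.28 = 8.68
  Technical merit 78 × 0.16 = 12.48
Sum = 54.42
54.42 would be Approaching; cap at Approaching applies → Approaching.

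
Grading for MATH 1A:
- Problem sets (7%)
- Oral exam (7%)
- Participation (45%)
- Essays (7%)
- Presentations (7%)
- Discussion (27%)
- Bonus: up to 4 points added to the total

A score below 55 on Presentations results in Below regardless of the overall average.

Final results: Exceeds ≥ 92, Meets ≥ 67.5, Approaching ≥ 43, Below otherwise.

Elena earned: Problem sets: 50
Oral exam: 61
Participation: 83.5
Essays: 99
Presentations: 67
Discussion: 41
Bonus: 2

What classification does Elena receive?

Meets

Presentations score 67 ≥ 55: minimum met.
Weighted total:
  Problem sets 50 × 0.07 = 3.5
  Oral exam 61 × 0.07 = 4.27
  Participation 83.5 × 0.45 = 37.575
  Essays 99 × 0.07 = 6.93
  Presentations 67 × 0.07 = 4.69
  Discussion 41 × 0.27 = 11.07
Sum = 68.035
Bonus: 68.035 + 2 = 70.035
70.035 is ≥ 67.5 and < 92 → Meets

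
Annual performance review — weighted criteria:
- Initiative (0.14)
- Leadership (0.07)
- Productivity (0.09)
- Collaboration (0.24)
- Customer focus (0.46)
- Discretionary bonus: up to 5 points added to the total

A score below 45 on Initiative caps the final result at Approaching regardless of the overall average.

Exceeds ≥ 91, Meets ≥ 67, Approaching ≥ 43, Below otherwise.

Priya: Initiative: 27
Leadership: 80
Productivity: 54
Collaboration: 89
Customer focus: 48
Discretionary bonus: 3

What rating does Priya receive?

Initiative score 27 < 45: minimum not met.
Weighted total:
  Initiative 27 × 0.14 = 3.78
  Leadership 80 × 0.07 = 5.6
  Productivity 54 × 0.09 = 4.86
  Collaboration 89 × 0.24 = 21.36
  Customer focus 48 × 0.46 = 22.08
Sum = 57.68
Discretionary bonus: 57.68 + 3 = 60.68
60.68 would be Approaching; cap at Approaching applies → Approaching.

Approaching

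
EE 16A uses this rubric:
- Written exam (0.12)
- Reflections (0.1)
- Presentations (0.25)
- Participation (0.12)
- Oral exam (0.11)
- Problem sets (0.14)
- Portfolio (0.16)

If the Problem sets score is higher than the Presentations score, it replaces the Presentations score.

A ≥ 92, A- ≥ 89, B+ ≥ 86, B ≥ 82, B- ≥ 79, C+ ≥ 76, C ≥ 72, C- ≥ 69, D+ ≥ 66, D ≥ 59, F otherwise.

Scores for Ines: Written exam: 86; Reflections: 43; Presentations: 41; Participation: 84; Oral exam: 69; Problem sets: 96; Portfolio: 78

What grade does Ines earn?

Problem sets (96) > Presentations (41), so Presentations counts as 96.
Weighted total:
  Written exam 86 × 0.12 = 10.32
  Reflections 43 × 0.1 = 4.3
  Presentations 96 × 0.25 = 24
  Participation 84 × 0.12 = 10.08
  Oral exam 69 × 0.11 = 7.59
  Problem sets 96 × 0.14 = 13.44
  Portfolio 78 × 0.16 = 12.48
Sum = 82.21
82.21 is ≥ 82 and < 86 → B

B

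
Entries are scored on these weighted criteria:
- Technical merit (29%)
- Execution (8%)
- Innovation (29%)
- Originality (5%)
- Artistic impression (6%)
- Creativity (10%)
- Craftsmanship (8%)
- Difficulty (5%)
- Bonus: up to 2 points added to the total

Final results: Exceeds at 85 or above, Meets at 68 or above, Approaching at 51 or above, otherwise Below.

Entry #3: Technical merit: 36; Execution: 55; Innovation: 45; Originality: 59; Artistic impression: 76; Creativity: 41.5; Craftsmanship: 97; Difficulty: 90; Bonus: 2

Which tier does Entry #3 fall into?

Approaching

Weighted total:
  Technical merit 36 × 0.29 = 10.44
  Execution 55 × 0.08 = 4.4
  Innovation 45 × 0.29 = 13.05
  Originality 59 × 0.05 = 2.95
  Artistic impression 76 × 0.06 = 4.56
  Creativity 41.5 × 0.1 = 4.15
  Craftsmanship 97 × 0.08 = 7.76
  Difficulty 90 × 0.05 = 4.5
Sum = 51.81
Bonus: 51.81 + 2 = 53.81
53.81 is ≥ 51 and < 68 → Approaching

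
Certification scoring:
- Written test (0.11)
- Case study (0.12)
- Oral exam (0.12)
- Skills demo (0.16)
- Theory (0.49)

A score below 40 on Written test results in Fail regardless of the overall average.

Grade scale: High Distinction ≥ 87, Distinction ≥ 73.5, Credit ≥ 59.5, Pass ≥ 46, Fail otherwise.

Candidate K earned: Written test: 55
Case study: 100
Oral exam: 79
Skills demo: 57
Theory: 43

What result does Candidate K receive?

Pass

Written test score 55 ≥ 40: minimum met.
Weighted total:
  Written test 55 × 0.11 = 6.05
  Case study 100 × 0.12 = 12
  Oral exam 79 × 0.12 = 9.48
  Skills demo 57 × 0.16 = 9.12
  Theory 43 × 0.49 = 21.07
Sum = 57.72
57.72 is ≥ 46 and < 59.5 → Pass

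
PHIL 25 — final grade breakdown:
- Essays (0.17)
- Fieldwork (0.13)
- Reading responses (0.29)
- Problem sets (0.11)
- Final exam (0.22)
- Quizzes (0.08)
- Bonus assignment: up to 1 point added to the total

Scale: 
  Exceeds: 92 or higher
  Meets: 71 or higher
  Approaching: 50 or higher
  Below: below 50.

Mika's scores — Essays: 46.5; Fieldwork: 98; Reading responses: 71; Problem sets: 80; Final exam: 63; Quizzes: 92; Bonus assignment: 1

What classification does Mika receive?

Meets

Weighted total:
  Essays 46.5 × 0.17 = 7.905
  Fieldwork 98 × 0.13 = 12.74
  Reading responses 71 × 0.29 = 20.59
  Problem sets 80 × 0.11 = 8.8
  Final exam 63 × 0.22 = 13.86
  Quizzes 92 × 0.08 = 7.36
Sum = 71.255
Bonus assignment: 71.255 + 1 = 72.255
72.255 is ≥ 71 and < 92 → Meets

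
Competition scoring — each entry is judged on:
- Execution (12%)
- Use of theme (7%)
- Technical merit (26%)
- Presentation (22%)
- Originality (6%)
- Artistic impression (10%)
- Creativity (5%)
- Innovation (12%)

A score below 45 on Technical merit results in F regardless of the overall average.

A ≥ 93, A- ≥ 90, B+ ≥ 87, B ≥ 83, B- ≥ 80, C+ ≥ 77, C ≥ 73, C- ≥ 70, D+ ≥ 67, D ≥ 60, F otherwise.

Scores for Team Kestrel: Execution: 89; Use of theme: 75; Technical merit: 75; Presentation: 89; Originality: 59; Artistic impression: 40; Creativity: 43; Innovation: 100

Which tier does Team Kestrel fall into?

Technical merit score 75 ≥ 45: minimum met.
Weighted total:
  Execution 89 × 0.12 = 10.68
  Use of theme 75 × 0.07 = 5.25
  Technical merit 75 × 0.26 = 19.5
  Presentation 89 × 0.22 = 19.58
  Originality 59 × 0.06 = 3.54
  Artistic impression 40 × 0.1 = 4
  Creativity 43 × 0.05 = 2.15
  Innovation 100 × 0.12 = 12
Sum = 76.7
76.7 is ≥ 73 and < 77 → C

C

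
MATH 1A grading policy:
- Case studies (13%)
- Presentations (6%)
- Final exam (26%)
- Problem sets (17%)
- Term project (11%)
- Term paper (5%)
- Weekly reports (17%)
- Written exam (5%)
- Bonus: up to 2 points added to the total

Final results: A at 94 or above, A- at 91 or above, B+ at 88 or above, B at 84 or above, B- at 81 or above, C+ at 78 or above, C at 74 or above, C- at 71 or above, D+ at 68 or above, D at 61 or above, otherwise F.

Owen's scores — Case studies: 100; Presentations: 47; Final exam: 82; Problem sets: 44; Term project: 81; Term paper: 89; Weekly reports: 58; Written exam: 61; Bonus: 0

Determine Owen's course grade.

Weighted total:
  Case studies 100 × 0.13 = 13
  Presentations 47 × 0.06 = 2.82
  Final exam 82 × 0.26 = 21.32
  Problem sets 44 × 0.17 = 7.48
  Term project 81 × 0.11 = 8.91
  Term paper 89 × 0.05 = 4.45
  Weekly reports 58 × 0.17 = 9.86
  Written exam 61 × 0.05 = 3.05
Sum = 70.89
Bonus: 70.89 + 0 = 70.89
70.89 is ≥ 68 and < 71 → D+

D+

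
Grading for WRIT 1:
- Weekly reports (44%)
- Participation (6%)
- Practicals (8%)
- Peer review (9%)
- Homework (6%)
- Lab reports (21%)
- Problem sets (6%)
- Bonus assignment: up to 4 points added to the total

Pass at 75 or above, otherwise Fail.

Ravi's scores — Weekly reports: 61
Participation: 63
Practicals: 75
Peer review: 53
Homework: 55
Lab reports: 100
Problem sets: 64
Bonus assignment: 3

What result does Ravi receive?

Weighted total:
  Weekly reports 61 × 0.44 = 26.84
  Participation 63 × 0.06 = 3.78
  Practicals 75 × 0.08 = 6
  Peer review 53 × 0.09 = 4.77
  Homework 55 × 0.06 = 3.3
  Lab reports 100 × 0.21 = 21
  Problem sets 64 × 0.06 = 3.84
Sum = 69.53
Bonus assignment: 69.53 + 3 = 72.53
72.53 < 75 → Fail

Fail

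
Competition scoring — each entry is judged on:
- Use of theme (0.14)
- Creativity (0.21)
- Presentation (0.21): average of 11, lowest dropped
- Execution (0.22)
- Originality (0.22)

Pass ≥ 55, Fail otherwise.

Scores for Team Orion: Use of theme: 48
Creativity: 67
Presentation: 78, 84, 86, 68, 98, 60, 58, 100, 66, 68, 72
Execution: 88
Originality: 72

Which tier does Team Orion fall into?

Presentation: drop 58 → average of remaining 10 = 780/10 = 78
Weighted total:
  Use of theme 48 × 0.14 = 6.72
  Creativity 67 × 0.21 = 14.07
  Presentation 78 × 0.21 = 16.38
  Execution 88 × 0.22 = 19.36
  Originality 72 × 0.22 = 15.84
Sum = 72.37
72.37 ≥ 55 → Pass

Pass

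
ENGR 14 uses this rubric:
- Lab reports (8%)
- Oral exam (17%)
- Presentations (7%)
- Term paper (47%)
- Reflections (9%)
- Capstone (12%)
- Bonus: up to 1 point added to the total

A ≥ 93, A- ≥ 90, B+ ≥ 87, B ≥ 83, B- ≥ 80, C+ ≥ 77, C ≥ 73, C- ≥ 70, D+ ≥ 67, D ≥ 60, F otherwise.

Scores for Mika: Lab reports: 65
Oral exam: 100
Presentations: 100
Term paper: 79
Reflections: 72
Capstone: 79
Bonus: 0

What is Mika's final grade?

B-

Weighted total:
  Lab reports 65 × 0.08 = 5.2
  Oral exam 100 × 0.17 = 17
  Presentations 100 × 0.07 = 7
  Term paper 79 × 0.47 = 37.13
  Reflections 72 × 0.09 = 6.48
  Capstone 79 × 0.12 = 9.48
Sum = 82.29
Bonus: 82.29 + 0 = 82.29
82.29 is ≥ 80 and < 83 → B-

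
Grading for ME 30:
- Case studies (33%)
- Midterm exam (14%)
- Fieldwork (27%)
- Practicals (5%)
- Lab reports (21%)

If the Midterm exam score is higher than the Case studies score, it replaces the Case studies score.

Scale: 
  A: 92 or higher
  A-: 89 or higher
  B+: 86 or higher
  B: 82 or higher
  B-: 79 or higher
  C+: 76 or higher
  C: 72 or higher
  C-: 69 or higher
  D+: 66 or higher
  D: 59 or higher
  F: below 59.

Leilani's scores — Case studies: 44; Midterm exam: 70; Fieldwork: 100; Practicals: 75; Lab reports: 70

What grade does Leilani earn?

C+

Midterm exam (70) > Case studies (44), so Case studies counts as 70.
Weighted total:
  Case studies 70 × 0.33 = 23.1
  Midterm exam 70 × 0.14 = 9.8
  Fieldwork 100 × 0.27 = 27
  Practicals 75 × 0.05 = 3.75
  Lab reports 70 × 0.21 = 14.7
Sum = 78.35
78.35 is ≥ 76 and < 79 → C+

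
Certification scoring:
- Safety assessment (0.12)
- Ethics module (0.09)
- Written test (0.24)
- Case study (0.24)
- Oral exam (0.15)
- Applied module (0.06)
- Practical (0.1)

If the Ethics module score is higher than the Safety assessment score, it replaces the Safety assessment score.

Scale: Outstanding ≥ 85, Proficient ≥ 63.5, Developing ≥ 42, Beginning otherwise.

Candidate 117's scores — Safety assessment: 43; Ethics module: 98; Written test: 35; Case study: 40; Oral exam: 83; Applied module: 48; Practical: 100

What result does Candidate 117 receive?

Ethics module (98) > Safety assessment (43), so Safety assessment counts as 98.
Weighted total:
  Safety assessment 98 × 0.12 = 11.76
  Ethics module 98 × 0.09 = 8.82
  Written test 35 × 0.24 = 8.4
  Case study 40 × 0.24 = 9.6
  Oral exam 83 × 0.15 = 12.45
  Applied module 48 × 0.06 = 2.88
  Practical 100 × 0.1 = 10
Sum = 63.91
63.91 is ≥ 63.5 and < 85 → Proficient

Proficient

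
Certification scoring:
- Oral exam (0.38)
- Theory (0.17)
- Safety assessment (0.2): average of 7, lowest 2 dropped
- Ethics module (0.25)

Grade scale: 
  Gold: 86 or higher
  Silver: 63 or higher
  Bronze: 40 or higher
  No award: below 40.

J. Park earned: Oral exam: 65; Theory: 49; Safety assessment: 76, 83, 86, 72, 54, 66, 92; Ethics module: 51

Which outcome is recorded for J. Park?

Safety assessment: drop 54, 66 → average of remaining 5 = 409/5 = 81.8
Weighted total:
  Oral exam 65 × 0.38 = 24.7
  Theory 49 × 0.17 = 8.33
  Safety assessment 81.8 × 0.2 = 16.36
  Ethics module 51 × 0.25 = 12.75
Sum = 62.14
62.14 is ≥ 40 and < 63 → Bronze

Bronze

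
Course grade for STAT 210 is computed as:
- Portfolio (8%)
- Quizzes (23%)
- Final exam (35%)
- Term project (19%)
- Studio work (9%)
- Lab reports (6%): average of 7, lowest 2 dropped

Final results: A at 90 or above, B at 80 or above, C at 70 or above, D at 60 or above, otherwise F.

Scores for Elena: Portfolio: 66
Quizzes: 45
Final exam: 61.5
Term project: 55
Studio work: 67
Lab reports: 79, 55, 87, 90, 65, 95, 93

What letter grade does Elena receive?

F

Lab reports: drop 55, 65 → average of remaining 5 = 444/5 = 88.8
Weighted total:
  Portfolio 66 × 0.08 = 5.28
  Quizzes 45 × 0.23 = 10.35
  Final exam 61.5 × 0.35 = 21.525
  Term project 55 × 0.19 = 10.45
  Studio work 67 × 0.09 = 6.03
  Lab reports 88.8 × 0.06 = 5.328
Sum = 58.963
58.963 < 60 → F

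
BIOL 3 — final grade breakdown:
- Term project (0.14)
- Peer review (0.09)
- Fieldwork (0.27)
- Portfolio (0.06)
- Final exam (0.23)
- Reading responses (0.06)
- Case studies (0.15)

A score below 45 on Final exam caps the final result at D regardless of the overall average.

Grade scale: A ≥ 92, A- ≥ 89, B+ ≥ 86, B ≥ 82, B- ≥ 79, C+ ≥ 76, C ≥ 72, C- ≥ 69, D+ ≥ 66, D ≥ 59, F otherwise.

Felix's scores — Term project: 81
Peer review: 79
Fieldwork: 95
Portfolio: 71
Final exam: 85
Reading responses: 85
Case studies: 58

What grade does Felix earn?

Final exam score 85 ≥ 45: minimum met.
Weighted total:
  Term project 81 × 0.14 = 11.34
  Peer review 79 × 0.09 = 7.11
  Fieldwork 95 × 0.27 = 25.65
  Portfolio 71 × 0.06 = 4.26
  Final exam 85 × 0.23 = 19.55
  Reading responses 85 × 0.06 = 5.1
  Case studies 58 × 0.15 = 8.7
Sum = 81.71
81.71 is ≥ 79 and < 82 → B-

B-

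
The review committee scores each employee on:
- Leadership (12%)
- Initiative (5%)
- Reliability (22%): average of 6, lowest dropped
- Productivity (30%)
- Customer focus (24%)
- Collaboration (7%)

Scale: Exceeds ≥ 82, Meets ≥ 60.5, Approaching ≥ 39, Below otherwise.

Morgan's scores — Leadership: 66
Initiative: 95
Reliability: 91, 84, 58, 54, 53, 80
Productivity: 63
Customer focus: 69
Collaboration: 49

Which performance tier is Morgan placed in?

Meets

Reliability: drop 53 → average of remaining 5 = 367/5 = 73.4
Weighted total:
  Leadership 66 × 0.12 = 7.92
  Initiative 95 × 0.05 = 4.75
  Reliability 73.4 × 0.22 = 16.148
  Productivity 63 × 0.3 = 18.9
  Customer focus 69 × 0.24 = 16.56
  Collaboration 49 × 0.07 = 3.43
Sum = 67.708
67.708 is ≥ 60.5 and < 82 → Meets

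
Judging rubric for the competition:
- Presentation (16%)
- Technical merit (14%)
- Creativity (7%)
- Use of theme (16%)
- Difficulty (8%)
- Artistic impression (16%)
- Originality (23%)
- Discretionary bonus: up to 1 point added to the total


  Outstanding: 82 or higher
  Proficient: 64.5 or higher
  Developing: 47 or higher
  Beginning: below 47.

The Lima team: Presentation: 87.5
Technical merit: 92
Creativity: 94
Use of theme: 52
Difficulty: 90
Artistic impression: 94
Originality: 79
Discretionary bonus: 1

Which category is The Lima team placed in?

Weighted total:
  Presentation 87.5 × 0.16 = 14
  Technical merit 92 × 0.14 = 12.88
  Creativity 94 × 0.07 = 6.58
  Use of theme 52 × 0.16 = 8.32
  Difficulty 90 × 0.08 = 7.2
  Artistic impression 94 × 0.16 = 15.04
  Originality 79 × 0.23 = 18.17
Sum = 82.19
Discretionary bonus: 82.19 + 1 = 83.19
83.19 ≥ 82 → Outstanding

Outstanding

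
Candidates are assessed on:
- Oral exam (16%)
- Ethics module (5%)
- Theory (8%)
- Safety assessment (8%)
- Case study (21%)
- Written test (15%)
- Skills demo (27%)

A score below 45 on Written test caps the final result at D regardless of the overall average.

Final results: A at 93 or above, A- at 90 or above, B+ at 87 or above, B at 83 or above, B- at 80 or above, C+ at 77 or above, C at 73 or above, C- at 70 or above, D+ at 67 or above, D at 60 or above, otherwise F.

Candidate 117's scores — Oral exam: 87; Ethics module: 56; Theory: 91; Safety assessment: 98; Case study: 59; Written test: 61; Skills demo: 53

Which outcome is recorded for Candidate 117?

D+

Written test score 61 ≥ 45: minimum met.
Weighted total:
  Oral exam 87 × 0.16 = 13.92
  Ethics module 56 × 0.05 = 2.8
  Theory 91 × 0.08 = 7.28
  Safety assessment 98 × 0.08 = 7.84
  Case study 59 × 0.21 = 12.39
  Written test 61 × 0.15 = 9.15
  Skills demo 53 × 0.27 = 14.31
Sum = 67.69
67.69 is ≥ 67 and < 70 → D+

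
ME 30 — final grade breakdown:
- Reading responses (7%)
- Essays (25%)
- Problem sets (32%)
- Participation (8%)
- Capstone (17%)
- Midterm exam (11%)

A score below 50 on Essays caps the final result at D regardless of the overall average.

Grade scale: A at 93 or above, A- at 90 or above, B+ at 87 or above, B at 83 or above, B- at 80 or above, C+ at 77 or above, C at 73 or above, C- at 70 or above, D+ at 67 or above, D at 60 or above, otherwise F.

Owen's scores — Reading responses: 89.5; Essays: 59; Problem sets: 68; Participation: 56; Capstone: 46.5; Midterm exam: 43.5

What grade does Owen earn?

Essays score 59 ≥ 50: minimum met.
Weighted total:
  Reading responses 89.5 × 0.07 = 6.265
  Essays 59 × 0.25 = 14.75
  Problem sets 68 × 0.32 = 21.76
  Participation 56 × 0.08 = 4.48
  Capstone 46.5 × 0.17 = 7.905
  Midterm exam 43.5 × 0.11 = 4.785
Sum = 59.945
59.945 < 60 → F

F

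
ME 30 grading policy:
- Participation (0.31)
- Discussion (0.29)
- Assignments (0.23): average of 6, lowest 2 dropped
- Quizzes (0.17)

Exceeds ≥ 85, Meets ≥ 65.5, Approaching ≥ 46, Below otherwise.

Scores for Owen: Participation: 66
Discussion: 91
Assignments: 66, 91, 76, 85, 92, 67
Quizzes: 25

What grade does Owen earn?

Meets

Assignments: drop 66, 67 → average of remaining 4 = 344/4 = 86
Weighted total:
  Participation 66 × 0.31 = 20.46
  Discussion 91 × 0.29 = 26.39
  Assignments 86 × 0.23 = 19.78
  Quizzes 25 × 0.17 = 4.25
Sum = 70.88
70.88 is ≥ 65.5 and < 85 → Meets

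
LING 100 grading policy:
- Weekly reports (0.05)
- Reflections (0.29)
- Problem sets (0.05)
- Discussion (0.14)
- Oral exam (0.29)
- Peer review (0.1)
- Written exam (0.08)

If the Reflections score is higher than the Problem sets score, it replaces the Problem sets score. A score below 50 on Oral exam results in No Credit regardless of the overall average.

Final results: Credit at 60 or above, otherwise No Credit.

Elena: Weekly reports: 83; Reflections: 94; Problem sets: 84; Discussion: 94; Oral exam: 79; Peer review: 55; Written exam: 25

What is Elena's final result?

Credit

Reflections (94) > Problem sets (84), so Problem sets counts as 94.
Oral exam score 79 ≥ 50: minimum met.
Weighted total:
  Weekly reports 83 × 0.05 = 4.15
  Reflections 94 × 0.29 = 27.26
  Problem sets 94 × 0.05 = 4.7
  Discussion 94 × 0.14 = 13.16
  Oral exam 79 × 0.29 = 22.91
  Peer review 55 × 0.1 = 5.5
  Written exam 25 × 0.08 = 2
Sum = 79.68
79.68 ≥ 60 → Credit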